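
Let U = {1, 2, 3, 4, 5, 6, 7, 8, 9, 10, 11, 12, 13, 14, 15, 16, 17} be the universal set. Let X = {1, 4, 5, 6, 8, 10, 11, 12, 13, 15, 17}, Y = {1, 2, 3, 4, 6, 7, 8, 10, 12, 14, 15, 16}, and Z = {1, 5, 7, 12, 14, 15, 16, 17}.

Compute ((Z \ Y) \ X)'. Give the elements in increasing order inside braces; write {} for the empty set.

Z \ Y = {5, 17}
(Z \ Y) \ X = {}
((Z \ Y) \ X)' = {1, 2, 3, 4, 5, 6, 7, 8, 9, 10, 11, 12, 13, 14, 15, 16, 17}

{1, 2, 3, 4, 5, 6, 7, 8, 9, 10, 11, 12, 13, 14, 15, 16, 17}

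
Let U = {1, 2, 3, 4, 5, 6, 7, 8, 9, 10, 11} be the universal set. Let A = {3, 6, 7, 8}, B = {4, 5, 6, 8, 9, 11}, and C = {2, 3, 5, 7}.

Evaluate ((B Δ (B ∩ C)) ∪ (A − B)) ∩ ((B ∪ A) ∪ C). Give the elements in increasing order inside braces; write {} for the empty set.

{3, 4, 6, 7, 8, 9, 11}

B ∩ C = {5}
B Δ (B ∩ C) = {4, 6, 8, 9, 11}
A − B = {3, 7}
(B Δ (B ∩ C)) ∪ (A − B) = {3, 4, 6, 7, 8, 9, 11}
B ∪ A = {3, 4, 5, 6, 7, 8, 9, 11}
(B ∪ A) ∪ C = {2, 3, 4, 5, 6, 7, 8, 9, 11}
((B Δ (B ∩ C)) ∪ (A − B)) ∩ ((B ∪ A) ∪ C) = {3, 4, 6, 7, 8, 9, 11}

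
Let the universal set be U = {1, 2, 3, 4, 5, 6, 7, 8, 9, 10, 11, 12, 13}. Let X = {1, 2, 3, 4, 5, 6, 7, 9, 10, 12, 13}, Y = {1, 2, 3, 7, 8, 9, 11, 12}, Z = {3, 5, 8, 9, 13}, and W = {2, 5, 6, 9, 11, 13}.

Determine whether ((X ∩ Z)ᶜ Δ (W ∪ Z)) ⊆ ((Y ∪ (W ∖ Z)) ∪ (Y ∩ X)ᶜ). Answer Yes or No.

X ∩ Z = {3, 5, 9, 13}
(X ∩ Z)ᶜ = {1, 2, 4, 6, 7, 8, 10, 11, 12}
W ∪ Z = {2, 3, 5, 6, 8, 9, 11, 13}
(X ∩ Z)ᶜ Δ (W ∪ Z) = {1, 3, 4, 5, 7, 9, 10, 12, 13}
W ∖ Z = {2, 6, 11}
Y ∪ (W ∖ Z) = {1, 2, 3, 6, 7, 8, 9, 11, 12}
Y ∩ X = {1, 2, 3, 7, 9, 12}
(Y ∩ X)ᶜ = {4, 5, 6, 8, 10, 11, 13}
(Y ∪ (W ∖ Z)) ∪ (Y ∩ X)ᶜ = {1, 2, 3, 4, 5, 6, 7, 8, 9, 10, 11, 12, 13}
Every element of {1, 3, 4, 5, 7, 9, 10, 12, 13} is in {1, 2, 3, 4, 5, 6, 7, 8, 9, 10, 11, 12, 13}, so (X ∩ Z)ᶜ Δ (W ∪ Z) ⊆ (Y ∪ (W ∖ Z)) ∪ (Y ∩ X)ᶜ.

Yes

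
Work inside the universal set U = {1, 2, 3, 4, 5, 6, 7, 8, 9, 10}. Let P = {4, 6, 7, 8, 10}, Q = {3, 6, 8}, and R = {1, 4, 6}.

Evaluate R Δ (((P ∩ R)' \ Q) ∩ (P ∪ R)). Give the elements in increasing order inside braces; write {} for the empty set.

P ∩ R = {4, 6}
(P ∩ R)' = {1, 2, 3, 5, 7, 8, 9, 10}
(P ∩ R)' \ Q = {1, 2, 5, 7, 9, 10}
P ∪ R = {1, 4, 6, 7, 8, 10}
((P ∩ R)' \ Q) ∩ (P ∪ R) = {1, 7, 10}
R Δ (((P ∩ R)' \ Q) ∩ (P ∪ R)) = {4, 6, 7, 10}

{4, 6, 7, 10}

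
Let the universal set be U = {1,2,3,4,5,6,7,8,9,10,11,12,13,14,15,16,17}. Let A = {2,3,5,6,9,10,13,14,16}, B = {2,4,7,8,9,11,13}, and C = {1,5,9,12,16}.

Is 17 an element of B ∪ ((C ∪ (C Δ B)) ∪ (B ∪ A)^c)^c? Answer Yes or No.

No

17 ∉ C and 17 ∉ B, so 17 ∉ C Δ B
17 ∉ C and 17 ∉ (C Δ B), so 17 ∉ C ∪ (C Δ B)
17 ∉ B and 17 ∉ A, so 17 ∉ B ∪ A
17 ∈ (B ∪ A)^c since 17 ∉ (B ∪ A)
17 ∉ (C ∪ (C Δ B)) and 17 ∈ (B ∪ A)^c, so 17 ∈ (C ∪ (C Δ B)) ∪ (B ∪ A)^c
17 ∉ ((C ∪ (C Δ B)) ∪ (B ∪ A)^c)^c since 17 ∈ ((C ∪ (C Δ B)) ∪ (B ∪ A)^c)
17 ∉ B and 17 ∉ ((C ∪ (C Δ B)) ∪ (B ∪ A)^c)^c, so 17 ∉ B ∪ ((C ∪ (C Δ B)) ∪ (B ∪ A)^c)^c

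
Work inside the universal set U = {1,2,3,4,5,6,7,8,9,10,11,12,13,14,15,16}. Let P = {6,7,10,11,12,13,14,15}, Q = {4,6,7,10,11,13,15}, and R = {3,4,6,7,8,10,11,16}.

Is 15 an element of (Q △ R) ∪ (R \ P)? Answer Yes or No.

15 ∈ Q and 15 ∉ R, so 15 ∈ Q △ R
15 ∉ R and 15 ∈ P, so 15 ∉ R \ P
15 ∈ (Q △ R) and 15 ∉ (R \ P), so 15 ∈ (Q △ R) ∪ (R \ P)

Yes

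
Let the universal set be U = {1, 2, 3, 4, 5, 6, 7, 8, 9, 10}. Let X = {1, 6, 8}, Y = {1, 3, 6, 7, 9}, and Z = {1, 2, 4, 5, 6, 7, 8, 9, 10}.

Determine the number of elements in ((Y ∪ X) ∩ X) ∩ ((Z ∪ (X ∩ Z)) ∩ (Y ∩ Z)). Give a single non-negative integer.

2

Y ∪ X = {1, 3, 6, 7, 8, 9}
(Y ∪ X) ∩ X = {1, 6, 8}
X ∩ Z = {1, 6, 8}
Z ∪ (X ∩ Z) = {1, 2, 4, 5, 6, 7, 8, 9, 10}
Y ∩ Z = {1, 6, 7, 9}
(Z ∪ (X ∩ Z)) ∩ (Y ∩ Z) = {1, 6, 7, 9}
((Y ∪ X) ∩ X) ∩ ((Z ∪ (X ∩ Z)) ∩ (Y ∩ Z)) = {1, 6}
|((Y ∪ X) ∩ X) ∩ ((Z ∪ (X ∩ Z)) ∩ (Y ∩ Z))| = 2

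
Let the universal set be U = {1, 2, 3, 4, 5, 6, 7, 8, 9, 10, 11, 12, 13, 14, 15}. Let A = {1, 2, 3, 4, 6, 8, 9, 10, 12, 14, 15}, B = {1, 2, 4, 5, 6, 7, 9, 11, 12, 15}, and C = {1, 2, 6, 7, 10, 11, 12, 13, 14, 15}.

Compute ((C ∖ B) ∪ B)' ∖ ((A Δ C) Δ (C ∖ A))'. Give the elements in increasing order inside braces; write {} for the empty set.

{3, 8}

C ∖ B = {10, 13, 14}
(C ∖ B) ∪ B = {1, 2, 4, 5, 6, 7, 9, 10, 11, 12, 13, 14, 15}
((C ∖ B) ∪ B)' = {3, 8}
A Δ C = {3, 4, 7, 8, 9, 11, 13}
C ∖ A = {7, 11, 13}
(A Δ C) Δ (C ∖ A) = {3, 4, 8, 9}
((A Δ C) Δ (C ∖ A))' = {1, 2, 5, 6, 7, 10, 11, 12, 13, 14, 15}
((C ∖ B) ∪ B)' ∖ ((A Δ C) Δ (C ∖ A))' = {3, 8}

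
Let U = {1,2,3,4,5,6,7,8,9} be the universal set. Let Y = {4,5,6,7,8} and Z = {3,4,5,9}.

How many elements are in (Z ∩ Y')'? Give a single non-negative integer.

Y' = {1,2,3,9}
Z ∩ Y' = {3,9}
(Z ∩ Y')' = {1,2,4,5,6,7,8}
|(Z ∩ Y')'| = 7

7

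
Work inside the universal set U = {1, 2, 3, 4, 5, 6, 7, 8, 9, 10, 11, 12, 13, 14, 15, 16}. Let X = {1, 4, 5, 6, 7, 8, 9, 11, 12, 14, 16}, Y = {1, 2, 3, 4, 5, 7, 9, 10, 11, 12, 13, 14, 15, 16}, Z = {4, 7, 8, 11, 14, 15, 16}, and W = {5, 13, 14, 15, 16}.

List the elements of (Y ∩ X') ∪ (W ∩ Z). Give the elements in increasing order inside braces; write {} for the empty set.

{2, 3, 10, 13, 14, 15, 16}

X' = {2, 3, 10, 13, 15}
Y ∩ X' = {2, 3, 10, 13, 15}
W ∩ Z = {14, 15, 16}
(Y ∩ X') ∪ (W ∩ Z) = {2, 3, 10, 13, 14, 15, 16}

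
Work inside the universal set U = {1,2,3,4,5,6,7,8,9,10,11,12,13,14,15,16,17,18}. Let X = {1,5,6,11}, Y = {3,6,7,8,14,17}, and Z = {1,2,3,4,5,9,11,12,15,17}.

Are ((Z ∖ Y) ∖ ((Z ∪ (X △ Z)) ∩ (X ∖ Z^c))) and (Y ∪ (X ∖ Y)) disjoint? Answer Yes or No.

Yes

Z ∖ Y = {1,2,4,5,9,11,12,15}
X △ Z = {2,3,4,6,9,12,15,17}
Z ∪ (X △ Z) = {1,2,3,4,5,6,9,11,12,15,17}
Z^c = {6,7,8,10,13,14,16,18}
X ∖ Z^c = {1,5,11}
(Z ∪ (X △ Z)) ∩ (X ∖ Z^c) = {1,5,11}
(Z ∖ Y) ∖ ((Z ∪ (X △ Z)) ∩ (X ∖ Z^c)) = {2,4,9,12,15}
X ∖ Y = {1,5,11}
Y ∪ (X ∖ Y) = {1,3,5,6,7,8,11,14,17}
{2,4,9,12,15} and {1,3,5,6,7,8,11,14,17} share no elements.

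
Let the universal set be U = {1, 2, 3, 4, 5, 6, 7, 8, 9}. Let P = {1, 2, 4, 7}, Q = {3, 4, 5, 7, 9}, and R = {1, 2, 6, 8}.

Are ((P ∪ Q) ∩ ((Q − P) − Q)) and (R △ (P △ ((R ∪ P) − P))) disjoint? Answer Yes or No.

Yes

P ∪ Q = {1, 2, 3, 4, 5, 7, 9}
Q − P = {3, 5, 9}
(Q − P) − Q = {}
(P ∪ Q) ∩ ((Q − P) − Q) = {}
R ∪ P = {1, 2, 4, 6, 7, 8}
(R ∪ P) − P = {6, 8}
P △ ((R ∪ P) − P) = {1, 2, 4, 6, 7, 8}
R △ (P △ ((R ∪ P) − P)) = {4, 7}
{} and {4, 7} share no elements.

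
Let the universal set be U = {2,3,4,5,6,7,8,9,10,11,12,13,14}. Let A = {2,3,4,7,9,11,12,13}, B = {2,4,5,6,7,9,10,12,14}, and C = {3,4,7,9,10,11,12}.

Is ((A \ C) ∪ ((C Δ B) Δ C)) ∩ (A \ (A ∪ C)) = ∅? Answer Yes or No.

A \ C = {2,13}
C Δ B = {2,3,5,6,11,14}
(C Δ B) Δ C = {2,4,5,6,7,9,10,12,14}
(A \ C) ∪ ((C Δ B) Δ C) = {2,4,5,6,7,9,10,12,13,14}
A ∪ C = {2,3,4,7,9,10,11,12,13}
A \ (A ∪ C) = {}
{2,4,5,6,7,9,10,12,13,14} and {} share no elements.

Yes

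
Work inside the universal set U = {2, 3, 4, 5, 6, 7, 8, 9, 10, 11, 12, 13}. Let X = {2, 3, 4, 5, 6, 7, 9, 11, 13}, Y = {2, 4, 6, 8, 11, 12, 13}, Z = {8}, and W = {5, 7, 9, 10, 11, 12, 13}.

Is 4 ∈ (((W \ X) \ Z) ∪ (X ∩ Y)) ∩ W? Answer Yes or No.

4 ∉ W and 4 ∈ X, so 4 ∉ W \ X
4 ∉ (W \ X) and 4 ∉ Z, so 4 ∉ (W \ X) \ Z
4 ∈ X and 4 ∈ Y, so 4 ∈ X ∩ Y
4 ∉ ((W \ X) \ Z) and 4 ∈ (X ∩ Y), so 4 ∈ ((W \ X) \ Z) ∪ (X ∩ Y)
4 ∈ (((W \ X) \ Z) ∪ (X ∩ Y)) and 4 ∉ W, so 4 ∉ (((W \ X) \ Z) ∪ (X ∩ Y)) ∩ W

No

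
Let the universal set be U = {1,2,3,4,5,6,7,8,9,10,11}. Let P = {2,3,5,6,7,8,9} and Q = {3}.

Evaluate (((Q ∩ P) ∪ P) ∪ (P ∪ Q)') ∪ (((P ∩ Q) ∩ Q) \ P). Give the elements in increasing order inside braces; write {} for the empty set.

Q ∩ P = {3}
(Q ∩ P) ∪ P = {2,3,5,6,7,8,9}
P ∪ Q = {2,3,5,6,7,8,9}
(P ∪ Q)' = {1,4,10,11}
((Q ∩ P) ∪ P) ∪ (P ∪ Q)' = {1,2,3,4,5,6,7,8,9,10,11}
P ∩ Q = {3}
(P ∩ Q) ∩ Q = {3}
((P ∩ Q) ∩ Q) \ P = {}
(((Q ∩ P) ∪ P) ∪ (P ∪ Q)') ∪ (((P ∩ Q) ∩ Q) \ P) = {1,2,3,4,5,6,7,8,9,10,11}

{1,2,3,4,5,6,7,8,9,10,11}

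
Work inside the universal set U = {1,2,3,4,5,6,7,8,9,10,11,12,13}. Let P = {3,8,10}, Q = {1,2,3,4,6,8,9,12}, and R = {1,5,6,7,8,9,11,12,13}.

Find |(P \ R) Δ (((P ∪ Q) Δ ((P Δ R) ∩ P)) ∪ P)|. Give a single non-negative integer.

P \ R = {3,10}
P ∪ Q = {1,2,3,4,6,8,9,10,12}
P Δ R = {1,3,5,6,7,9,10,11,12,13}
(P Δ R) ∩ P = {3,10}
(P ∪ Q) Δ ((P Δ R) ∩ P) = {1,2,4,6,8,9,12}
((P ∪ Q) Δ ((P Δ R) ∩ P)) ∪ P = {1,2,3,4,6,8,9,10,12}
(P \ R) Δ (((P ∪ Q) Δ ((P Δ R) ∩ P)) ∪ P) = {1,2,4,6,8,9,12}
|(P \ R) Δ (((P ∪ Q) Δ ((P Δ R) ∩ P)) ∪ P)| = 7

7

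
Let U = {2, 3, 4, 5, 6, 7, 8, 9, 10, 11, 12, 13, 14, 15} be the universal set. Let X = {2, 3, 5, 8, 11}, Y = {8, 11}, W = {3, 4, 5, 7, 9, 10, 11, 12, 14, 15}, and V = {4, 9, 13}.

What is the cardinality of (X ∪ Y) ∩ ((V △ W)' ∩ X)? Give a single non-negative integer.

X ∪ Y = {2, 3, 5, 8, 11}
V △ W = {3, 5, 7, 10, 11, 12, 13, 14, 15}
(V △ W)' = {2, 4, 6, 8, 9}
(V △ W)' ∩ X = {2, 8}
(X ∪ Y) ∩ ((V △ W)' ∩ X) = {2, 8}
|(X ∪ Y) ∩ ((V △ W)' ∩ X)| = 2

2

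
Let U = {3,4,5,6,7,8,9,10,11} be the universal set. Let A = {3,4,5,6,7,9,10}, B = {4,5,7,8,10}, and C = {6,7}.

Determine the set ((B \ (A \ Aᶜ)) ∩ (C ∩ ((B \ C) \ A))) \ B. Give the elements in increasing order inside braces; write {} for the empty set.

{}

Aᶜ = {8,11}
A \ Aᶜ = {3,4,5,6,7,9,10}
B \ (A \ Aᶜ) = {8}
B \ C = {4,5,8,10}
(B \ C) \ A = {8}
C ∩ ((B \ C) \ A) = {}
(B \ (A \ Aᶜ)) ∩ (C ∩ ((B \ C) \ A)) = {}
((B \ (A \ Aᶜ)) ∩ (C ∩ ((B \ C) \ A))) \ B = {}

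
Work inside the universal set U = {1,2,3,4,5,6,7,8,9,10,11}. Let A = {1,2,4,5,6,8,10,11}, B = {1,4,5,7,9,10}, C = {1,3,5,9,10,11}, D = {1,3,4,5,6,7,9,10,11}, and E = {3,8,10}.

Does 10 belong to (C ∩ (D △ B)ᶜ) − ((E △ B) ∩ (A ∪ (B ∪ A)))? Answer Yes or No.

10 ∈ D and 10 ∈ B, so 10 ∉ D △ B
10 ∈ (D △ B)ᶜ since 10 ∉ (D △ B)
10 ∈ C and 10 ∈ (D △ B)ᶜ, so 10 ∈ C ∩ (D △ B)ᶜ
10 ∈ E and 10 ∈ B, so 10 ∉ E △ B
10 ∈ B and 10 ∈ A, so 10 ∈ B ∪ A
10 ∈ A and 10 ∈ (B ∪ A), so 10 ∈ A ∪ (B ∪ A)
10 ∉ (E △ B) and 10 ∈ (A ∪ (B ∪ A)), so 10 ∉ (E △ B) ∩ (A ∪ (B ∪ A))
10 ∈ (C ∩ (D △ B)ᶜ) and 10 ∉ ((E △ B) ∩ (A ∪ (B ∪ A))), so 10 ∈ (C ∩ (D △ B)ᶜ) − ((E △ B) ∩ (A ∪ (B ∪ A)))

Yes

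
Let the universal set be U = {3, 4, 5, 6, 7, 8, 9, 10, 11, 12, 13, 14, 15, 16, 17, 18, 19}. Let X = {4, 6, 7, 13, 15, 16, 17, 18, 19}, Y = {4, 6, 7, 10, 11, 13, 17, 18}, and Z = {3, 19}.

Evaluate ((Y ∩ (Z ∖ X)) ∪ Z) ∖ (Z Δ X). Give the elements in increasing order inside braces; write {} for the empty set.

Z ∖ X = {3}
Y ∩ (Z ∖ X) = {}
(Y ∩ (Z ∖ X)) ∪ Z = {3, 19}
Z Δ X = {3, 4, 6, 7, 13, 15, 16, 17, 18}
((Y ∩ (Z ∖ X)) ∪ Z) ∖ (Z Δ X) = {19}

{19}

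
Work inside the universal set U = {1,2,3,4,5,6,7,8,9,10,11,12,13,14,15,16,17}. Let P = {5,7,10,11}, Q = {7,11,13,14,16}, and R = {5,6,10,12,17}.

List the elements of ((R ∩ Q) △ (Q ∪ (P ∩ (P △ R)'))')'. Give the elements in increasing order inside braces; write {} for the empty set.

R ∩ Q = {}
P △ R = {6,7,11,12,17}
(P △ R)' = {1,2,3,4,5,8,9,10,13,14,15,16}
P ∩ (P △ R)' = {5,10}
Q ∪ (P ∩ (P △ R)') = {5,7,10,11,13,14,16}
(Q ∪ (P ∩ (P △ R)'))' = {1,2,3,4,6,8,9,12,15,17}
(R ∩ Q) △ (Q ∪ (P ∩ (P △ R)'))' = {1,2,3,4,6,8,9,12,15,17}
((R ∩ Q) △ (Q ∪ (P ∩ (P △ R)'))')' = {5,7,10,11,13,14,16}

{5,7,10,11,13,14,16}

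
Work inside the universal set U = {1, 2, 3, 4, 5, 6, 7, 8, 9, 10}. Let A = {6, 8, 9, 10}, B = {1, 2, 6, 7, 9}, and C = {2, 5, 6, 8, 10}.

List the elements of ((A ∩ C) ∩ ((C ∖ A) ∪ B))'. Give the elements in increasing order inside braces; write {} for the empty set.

A ∩ C = {6, 8, 10}
C ∖ A = {2, 5}
(C ∖ A) ∪ B = {1, 2, 5, 6, 7, 9}
(A ∩ C) ∩ ((C ∖ A) ∪ B) = {6}
((A ∩ C) ∩ ((C ∖ A) ∪ B))' = {1, 2, 3, 4, 5, 7, 8, 9, 10}

{1, 2, 3, 4, 5, 7, 8, 9, 10}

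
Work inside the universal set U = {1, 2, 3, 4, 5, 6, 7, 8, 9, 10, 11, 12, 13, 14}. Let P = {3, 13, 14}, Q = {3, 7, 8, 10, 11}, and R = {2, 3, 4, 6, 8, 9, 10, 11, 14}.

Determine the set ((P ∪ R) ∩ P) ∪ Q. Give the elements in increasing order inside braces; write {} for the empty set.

P ∪ R = {2, 3, 4, 6, 8, 9, 10, 11, 13, 14}
(P ∪ R) ∩ P = {3, 13, 14}
((P ∪ R) ∩ P) ∪ Q = {3, 7, 8, 10, 11, 13, 14}

{3, 7, 8, 10, 11, 13, 14}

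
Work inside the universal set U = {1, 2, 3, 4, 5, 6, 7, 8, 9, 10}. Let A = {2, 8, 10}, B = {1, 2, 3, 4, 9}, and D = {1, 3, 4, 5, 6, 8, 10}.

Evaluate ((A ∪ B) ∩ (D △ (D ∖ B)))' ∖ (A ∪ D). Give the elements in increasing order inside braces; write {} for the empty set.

{7, 9}

A ∪ B = {1, 2, 3, 4, 8, 9, 10}
D ∖ B = {5, 6, 8, 10}
D △ (D ∖ B) = {1, 3, 4}
(A ∪ B) ∩ (D △ (D ∖ B)) = {1, 3, 4}
((A ∪ B) ∩ (D △ (D ∖ B)))' = {2, 5, 6, 7, 8, 9, 10}
A ∪ D = {1, 2, 3, 4, 5, 6, 8, 10}
((A ∪ B) ∩ (D △ (D ∖ B)))' ∖ (A ∪ D) = {7, 9}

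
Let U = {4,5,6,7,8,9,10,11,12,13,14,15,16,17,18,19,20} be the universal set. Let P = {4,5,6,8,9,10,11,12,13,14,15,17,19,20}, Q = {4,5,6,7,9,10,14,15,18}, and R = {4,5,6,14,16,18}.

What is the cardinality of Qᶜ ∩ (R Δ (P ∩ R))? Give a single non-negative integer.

Qᶜ = {8,11,12,13,16,17,19,20}
P ∩ R = {4,5,6,14}
R Δ (P ∩ R) = {16,18}
Qᶜ ∩ (R Δ (P ∩ R)) = {16}
|Qᶜ ∩ (R Δ (P ∩ R))| = 1

1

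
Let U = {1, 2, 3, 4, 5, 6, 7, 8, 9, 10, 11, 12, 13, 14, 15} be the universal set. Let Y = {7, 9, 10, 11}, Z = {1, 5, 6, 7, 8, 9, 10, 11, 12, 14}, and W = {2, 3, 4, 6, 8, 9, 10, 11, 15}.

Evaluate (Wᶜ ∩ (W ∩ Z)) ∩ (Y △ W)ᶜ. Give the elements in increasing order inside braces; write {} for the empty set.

{}

Wᶜ = {1, 5, 7, 12, 13, 14}
W ∩ Z = {6, 8, 9, 10, 11}
Wᶜ ∩ (W ∩ Z) = {}
Y △ W = {2, 3, 4, 6, 7, 8, 15}
(Y △ W)ᶜ = {1, 5, 9, 10, 11, 12, 13, 14}
(Wᶜ ∩ (W ∩ Z)) ∩ (Y △ W)ᶜ = {}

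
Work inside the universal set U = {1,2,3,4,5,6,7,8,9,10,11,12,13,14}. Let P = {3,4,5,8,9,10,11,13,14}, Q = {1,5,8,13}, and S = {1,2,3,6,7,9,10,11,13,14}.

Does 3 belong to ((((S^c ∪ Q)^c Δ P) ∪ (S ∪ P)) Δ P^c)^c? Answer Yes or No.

No

3 ∈ S, so 3 ∉ S^c
3 ∉ S^c and 3 ∉ Q, so 3 ∉ S^c ∪ Q
3 ∈ (S^c ∪ Q)^c since 3 ∉ (S^c ∪ Q)
3 ∈ (S^c ∪ Q)^c and 3 ∈ P, so 3 ∉ (S^c ∪ Q)^c Δ P
3 ∈ S and 3 ∈ P, so 3 ∈ S ∪ P
3 ∉ ((S^c ∪ Q)^c Δ P) and 3 ∈ (S ∪ P), so 3 ∈ ((S^c ∪ Q)^c Δ P) ∪ (S ∪ P)
3 ∈ P, so 3 ∉ P^c
3 ∈ (((S^c ∪ Q)^c Δ P) ∪ (S ∪ P)) and 3 ∉ P^c, so 3 ∈ (((S^c ∪ Q)^c Δ P) ∪ (S ∪ P)) Δ P^c
3 ∉ ((((S^c ∪ Q)^c Δ P) ∪ (S ∪ P)) Δ P^c)^c since 3 ∈ ((((S^c ∪ Q)^c Δ P) ∪ (S ∪ P)) Δ P^c)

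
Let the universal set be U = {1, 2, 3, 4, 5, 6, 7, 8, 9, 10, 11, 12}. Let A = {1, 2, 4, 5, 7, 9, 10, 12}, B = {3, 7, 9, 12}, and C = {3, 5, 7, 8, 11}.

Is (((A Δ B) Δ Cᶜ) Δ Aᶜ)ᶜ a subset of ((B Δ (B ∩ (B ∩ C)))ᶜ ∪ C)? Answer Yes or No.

Yes

A Δ B = {1, 2, 3, 4, 5, 10}
Cᶜ = {1, 2, 4, 6, 9, 10, 12}
(A Δ B) Δ Cᶜ = {3, 5, 6, 9, 12}
Aᶜ = {3, 6, 8, 11}
((A Δ B) Δ Cᶜ) Δ Aᶜ = {5, 8, 9, 11, 12}
(((A Δ B) Δ Cᶜ) Δ Aᶜ)ᶜ = {1, 2, 3, 4, 6, 7, 10}
B ∩ C = {3, 7}
B ∩ (B ∩ C) = {3, 7}
B Δ (B ∩ (B ∩ C)) = {9, 12}
(B Δ (B ∩ (B ∩ C)))ᶜ = {1, 2, 3, 4, 5, 6, 7, 8, 10, 11}
(B Δ (B ∩ (B ∩ C)))ᶜ ∪ C = {1, 2, 3, 4, 5, 6, 7, 8, 10, 11}
Every element of {1, 2, 3, 4, 6, 7, 10} is in {1, 2, 3, 4, 5, 6, 7, 8, 10, 11}, so (((A Δ B) Δ Cᶜ) Δ Aᶜ)ᶜ ⊆ (B Δ (B ∩ (B ∩ C)))ᶜ ∪ C.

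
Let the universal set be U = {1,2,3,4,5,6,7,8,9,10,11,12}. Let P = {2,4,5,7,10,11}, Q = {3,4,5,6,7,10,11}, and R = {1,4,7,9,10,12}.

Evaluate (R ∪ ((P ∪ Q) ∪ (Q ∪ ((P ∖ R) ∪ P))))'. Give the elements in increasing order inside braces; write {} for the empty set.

{8}

P ∪ Q = {2,3,4,5,6,7,10,11}
P ∖ R = {2,5,11}
(P ∖ R) ∪ P = {2,4,5,7,10,11}
Q ∪ ((P ∖ R) ∪ P) = {2,3,4,5,6,7,10,11}
(P ∪ Q) ∪ (Q ∪ ((P ∖ R) ∪ P)) = {2,3,4,5,6,7,10,11}
R ∪ ((P ∪ Q) ∪ (Q ∪ ((P ∖ R) ∪ P))) = {1,2,3,4,5,6,7,9,10,11,12}
(R ∪ ((P ∪ Q) ∪ (Q ∪ ((P ∖ R) ∪ P))))' = {8}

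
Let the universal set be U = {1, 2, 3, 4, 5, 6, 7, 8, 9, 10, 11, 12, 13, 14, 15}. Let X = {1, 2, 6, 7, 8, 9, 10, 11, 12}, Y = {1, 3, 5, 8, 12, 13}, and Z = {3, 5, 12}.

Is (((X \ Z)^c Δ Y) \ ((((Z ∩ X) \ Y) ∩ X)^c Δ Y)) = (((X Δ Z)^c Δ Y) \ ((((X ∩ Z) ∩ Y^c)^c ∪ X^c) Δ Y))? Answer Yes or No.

X \ Z = {1, 2, 6, 7, 8, 9, 10, 11}
(X \ Z)^c = {3, 4, 5, 12, 13, 14, 15}
(X \ Z)^c Δ Y = {1, 4, 8, 14, 15}
Z ∩ X = {12}
(Z ∩ X) \ Y = {}
((Z ∩ X) \ Y) ∩ X = {}
(((Z ∩ X) \ Y) ∩ X)^c = {1, 2, 3, 4, 5, 6, 7, 8, 9, 10, 11, 12, 13, 14, 15}
(((Z ∩ X) \ Y) ∩ X)^c Δ Y = {2, 4, 6, 7, 9, 10, 11, 14, 15}
((X \ Z)^c Δ Y) \ ((((Z ∩ X) \ Y) ∩ X)^c Δ Y) = {1, 8}
X Δ Z = {1, 2, 3, 5, 6, 7, 8, 9, 10, 11}
(X Δ Z)^c = {4, 12, 13, 14, 15}
(X Δ Z)^c Δ Y = {1, 3, 4, 5, 8, 14, 15}
X ∩ Z = {12}
Y^c = {2, 4, 6, 7, 9, 10, 11, 14, 15}
(X ∩ Z) ∩ Y^c = {}
((X ∩ Z) ∩ Y^c)^c = {1, 2, 3, 4, 5, 6, 7, 8, 9, 10, 11, 12, 13, 14, 15}
X^c = {3, 4, 5, 13, 14, 15}
((X ∩ Z) ∩ Y^c)^c ∪ X^c = {1, 2, 3, 4, 5, 6, 7, 8, 9, 10, 11, 12, 13, 14, 15}
(((X ∩ Z) ∩ Y^c)^c ∪ X^c) Δ Y = {2, 4, 6, 7, 9, 10, 11, 14, 15}
((X Δ Z)^c Δ Y) \ ((((X ∩ Z) ∩ Y^c)^c ∪ X^c) Δ Y) = {1, 3, 5, 8}
3 ∈ ((X Δ Z)^c Δ Y) \ ((((X ∩ Z) ∩ Y^c)^c ∪ X^c) Δ Y) but 3 ∉ ((X \ Z)^c Δ Y) \ ((((Z ∩ X) \ Y) ∩ X)^c Δ Y), so they differ.

No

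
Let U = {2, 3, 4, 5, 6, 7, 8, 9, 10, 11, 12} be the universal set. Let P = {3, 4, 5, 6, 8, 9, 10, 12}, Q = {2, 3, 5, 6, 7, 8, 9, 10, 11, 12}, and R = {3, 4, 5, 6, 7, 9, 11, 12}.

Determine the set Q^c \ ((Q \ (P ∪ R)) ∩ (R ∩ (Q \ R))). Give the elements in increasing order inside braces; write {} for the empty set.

{4}

Q^c = {4}
P ∪ R = {3, 4, 5, 6, 7, 8, 9, 10, 11, 12}
Q \ (P ∪ R) = {2}
Q \ R = {2, 8, 10}
R ∩ (Q \ R) = {}
(Q \ (P ∪ R)) ∩ (R ∩ (Q \ R)) = {}
Q^c \ ((Q \ (P ∪ R)) ∩ (R ∩ (Q \ R))) = {4}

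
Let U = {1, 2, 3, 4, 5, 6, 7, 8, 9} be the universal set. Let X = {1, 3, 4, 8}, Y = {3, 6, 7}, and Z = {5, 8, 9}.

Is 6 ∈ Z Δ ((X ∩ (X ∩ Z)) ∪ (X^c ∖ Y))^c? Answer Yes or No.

6 ∉ X and 6 ∉ Z, so 6 ∉ X ∩ Z
6 ∉ X and 6 ∉ (X ∩ Z), so 6 ∉ X ∩ (X ∩ Z)
6 ∉ X, so 6 ∈ X^c
6 ∈ X^c and 6 ∈ Y, so 6 ∉ X^c ∖ Y
6 ∉ (X ∩ (X ∩ Z)) and 6 ∉ (X^c ∖ Y), so 6 ∉ (X ∩ (X ∩ Z)) ∪ (X^c ∖ Y)
6 ∈ ((X ∩ (X ∩ Z)) ∪ (X^c ∖ Y))^c since 6 ∉ ((X ∩ (X ∩ Z)) ∪ (X^c ∖ Y))
6 ∉ Z and 6 ∈ ((X ∩ (X ∩ Z)) ∪ (X^c ∖ Y))^c, so 6 ∈ Z Δ ((X ∩ (X ∩ Z)) ∪ (X^c ∖ Y))^c

Yes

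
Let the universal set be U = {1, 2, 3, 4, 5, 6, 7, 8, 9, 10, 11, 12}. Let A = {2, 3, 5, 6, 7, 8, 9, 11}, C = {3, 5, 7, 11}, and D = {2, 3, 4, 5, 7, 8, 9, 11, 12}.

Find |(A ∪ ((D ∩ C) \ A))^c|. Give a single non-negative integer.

D ∩ C = {3, 5, 7, 11}
(D ∩ C) \ A = {}
A ∪ ((D ∩ C) \ A) = {2, 3, 5, 6, 7, 8, 9, 11}
(A ∪ ((D ∩ C) \ A))^c = {1, 4, 10, 12}
|(A ∪ ((D ∩ C) \ A))^c| = 4

4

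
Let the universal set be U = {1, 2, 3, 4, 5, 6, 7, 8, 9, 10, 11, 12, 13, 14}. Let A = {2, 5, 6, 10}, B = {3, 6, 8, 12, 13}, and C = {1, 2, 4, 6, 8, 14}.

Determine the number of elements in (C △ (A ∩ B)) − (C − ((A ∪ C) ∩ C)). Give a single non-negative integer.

5

A ∩ B = {6}
C △ (A ∩ B) = {1, 2, 4, 8, 14}
A ∪ C = {1, 2, 4, 5, 6, 8, 10, 14}
(A ∪ C) ∩ C = {1, 2, 4, 6, 8, 14}
C − ((A ∪ C) ∩ C) = {}
(C △ (A ∩ B)) − (C − ((A ∪ C) ∩ C)) = {1, 2, 4, 8, 14}
|(C △ (A ∩ B)) − (C − ((A ∪ C) ∩ C))| = 5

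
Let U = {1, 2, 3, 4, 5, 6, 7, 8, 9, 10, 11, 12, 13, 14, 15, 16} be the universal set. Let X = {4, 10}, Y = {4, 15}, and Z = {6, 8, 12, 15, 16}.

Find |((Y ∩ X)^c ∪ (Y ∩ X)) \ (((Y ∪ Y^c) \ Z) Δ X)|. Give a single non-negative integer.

7

Y ∩ X = {4}
(Y ∩ X)^c = {1, 2, 3, 5, 6, 7, 8, 9, 10, 11, 12, 13, 14, 15, 16}
(Y ∩ X)^c ∪ (Y ∩ X) = {1, 2, 3, 4, 5, 6, 7, 8, 9, 10, 11, 12, 13, 14, 15, 16}
Y^c = {1, 2, 3, 5, 6, 7, 8, 9, 10, 11, 12, 13, 14, 16}
Y ∪ Y^c = {1, 2, 3, 4, 5, 6, 7, 8, 9, 10, 11, 12, 13, 14, 15, 16}
(Y ∪ Y^c) \ Z = {1, 2, 3, 4, 5, 7, 9, 10, 11, 13, 14}
((Y ∪ Y^c) \ Z) Δ X = {1, 2, 3, 5, 7, 9, 11, 13, 14}
((Y ∩ X)^c ∪ (Y ∩ X)) \ (((Y ∪ Y^c) \ Z) Δ X) = {4, 6, 8, 10, 12, 15, 16}
|((Y ∩ X)^c ∪ (Y ∩ X)) \ (((Y ∪ Y^c) \ Z) Δ X)| = 7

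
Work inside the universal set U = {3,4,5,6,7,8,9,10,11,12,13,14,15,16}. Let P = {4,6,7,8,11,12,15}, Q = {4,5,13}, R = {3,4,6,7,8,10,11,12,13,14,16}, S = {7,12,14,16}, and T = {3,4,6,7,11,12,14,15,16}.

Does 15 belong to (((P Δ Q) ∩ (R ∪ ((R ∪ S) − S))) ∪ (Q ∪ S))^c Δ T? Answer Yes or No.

No

15 ∈ P and 15 ∉ Q, so 15 ∈ P Δ Q
15 ∉ R and 15 ∉ S, so 15 ∉ R ∪ S
15 ∉ (R ∪ S) and 15 ∉ S, so 15 ∉ (R ∪ S) − S
15 ∉ R and 15 ∉ ((R ∪ S) − S), so 15 ∉ R ∪ ((R ∪ S) − S)
15 ∈ (P Δ Q) and 15 ∉ (R ∪ ((R ∪ S) − S)), so 15 ∉ (P Δ Q) ∩ (R ∪ ((R ∪ S) − S))
15 ∉ Q and 15 ∉ S, so 15 ∉ Q ∪ S
15 ∉ ((P Δ Q) ∩ (R ∪ ((R ∪ S) − S))) and 15 ∉ (Q ∪ S), so 15 ∉ ((P Δ Q) ∩ (R ∪ ((R ∪ S) − S))) ∪ (Q ∪ S)
15 ∈ (((P Δ Q) ∩ (R ∪ ((R ∪ S) − S))) ∪ (Q ∪ S))^c since 15 ∉ (((P Δ Q) ∩ (R ∪ ((R ∪ S) − S))) ∪ (Q ∪ S))
15 ∈ (((P Δ Q) ∩ (R ∪ ((R ∪ S) − S))) ∪ (Q ∪ S))^c and 15 ∈ T, so 15 ∉ (((P Δ Q) ∩ (R ∪ ((R ∪ S) − S))) ∪ (Q ∪ S))^c Δ T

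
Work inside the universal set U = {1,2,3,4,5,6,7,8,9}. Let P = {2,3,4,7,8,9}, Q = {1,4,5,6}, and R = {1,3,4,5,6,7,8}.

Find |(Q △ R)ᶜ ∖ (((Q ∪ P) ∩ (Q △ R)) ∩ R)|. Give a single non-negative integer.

Q △ R = {3,7,8}
(Q △ R)ᶜ = {1,2,4,5,6,9}
Q ∪ P = {1,2,3,4,5,6,7,8,9}
(Q ∪ P) ∩ (Q △ R) = {3,7,8}
((Q ∪ P) ∩ (Q △ R)) ∩ R = {3,7,8}
(Q △ R)ᶜ ∖ (((Q ∪ P) ∩ (Q △ R)) ∩ R) = {1,2,4,5,6,9}
|(Q △ R)ᶜ ∖ (((Q ∪ P) ∩ (Q △ R)) ∩ R)| = 6

6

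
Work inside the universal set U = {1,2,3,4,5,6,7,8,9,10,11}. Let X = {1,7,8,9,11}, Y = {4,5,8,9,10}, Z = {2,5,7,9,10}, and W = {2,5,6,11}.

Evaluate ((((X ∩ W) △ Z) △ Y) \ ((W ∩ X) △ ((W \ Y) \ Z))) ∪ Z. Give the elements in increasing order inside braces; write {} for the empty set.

{2,4,5,7,8,9,10,11}

X ∩ W = {11}
(X ∩ W) △ Z = {2,5,7,9,10,11}
((X ∩ W) △ Z) △ Y = {2,4,7,8,11}
W ∩ X = {11}
W \ Y = {2,6,11}
(W \ Y) \ Z = {6,11}
(W ∩ X) △ ((W \ Y) \ Z) = {6}
(((X ∩ W) △ Z) △ Y) \ ((W ∩ X) △ ((W \ Y) \ Z)) = {2,4,7,8,11}
((((X ∩ W) △ Z) △ Y) \ ((W ∩ X) △ ((W \ Y) \ Z))) ∪ Z = {2,4,5,7,8,9,10,11}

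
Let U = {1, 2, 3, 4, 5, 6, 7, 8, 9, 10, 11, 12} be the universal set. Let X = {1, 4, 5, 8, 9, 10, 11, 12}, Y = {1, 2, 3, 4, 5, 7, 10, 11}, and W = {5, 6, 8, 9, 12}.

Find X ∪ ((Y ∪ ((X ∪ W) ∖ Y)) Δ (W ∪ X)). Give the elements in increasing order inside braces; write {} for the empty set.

X ∪ W = {1, 4, 5, 6, 8, 9, 10, 11, 12}
(X ∪ W) ∖ Y = {6, 8, 9, 12}
Y ∪ ((X ∪ W) ∖ Y) = {1, 2, 3, 4, 5, 6, 7, 8, 9, 10, 11, 12}
W ∪ X = {1, 4, 5, 6, 8, 9, 10, 11, 12}
(Y ∪ ((X ∪ W) ∖ Y)) Δ (W ∪ X) = {2, 3, 7}
X ∪ ((Y ∪ ((X ∪ W) ∖ Y)) Δ (W ∪ X)) = {1, 2, 3, 4, 5, 7, 8, 9, 10, 11, 12}

{1, 2, 3, 4, 5, 7, 8, 9, 10, 11, 12}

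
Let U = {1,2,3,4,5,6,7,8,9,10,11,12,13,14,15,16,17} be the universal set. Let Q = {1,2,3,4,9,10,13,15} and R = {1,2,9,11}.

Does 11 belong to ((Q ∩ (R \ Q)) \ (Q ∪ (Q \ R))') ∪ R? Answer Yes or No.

11 ∈ R and 11 ∉ Q, so 11 ∈ R \ Q
11 ∉ Q and 11 ∈ (R \ Q), so 11 ∉ Q ∩ (R \ Q)
11 ∉ Q and 11 ∈ R, so 11 ∉ Q \ R
11 ∉ Q and 11 ∉ (Q \ R), so 11 ∉ Q ∪ (Q \ R)
11 ∈ (Q ∪ (Q \ R))' since 11 ∉ (Q ∪ (Q \ R))
11 ∉ (Q ∩ (R \ Q)) and 11 ∈ (Q ∪ (Q \ R))', so 11 ∉ (Q ∩ (R \ Q)) \ (Q ∪ (Q \ R))'
11 ∉ ((Q ∩ (R \ Q)) \ (Q ∪ (Q \ R))') and 11 ∈ R, so 11 ∈ ((Q ∩ (R \ Q)) \ (Q ∪ (Q \ R))') ∪ R

Yes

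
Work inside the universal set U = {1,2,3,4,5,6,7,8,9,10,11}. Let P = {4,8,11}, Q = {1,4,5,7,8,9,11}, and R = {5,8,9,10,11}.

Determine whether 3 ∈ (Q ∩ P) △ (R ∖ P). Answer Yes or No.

No

3 ∉ Q and 3 ∉ P, so 3 ∉ Q ∩ P
3 ∉ R and 3 ∉ P, so 3 ∉ R ∖ P
3 ∉ (Q ∩ P) and 3 ∉ (R ∖ P), so 3 ∉ (Q ∩ P) △ (R ∖ P)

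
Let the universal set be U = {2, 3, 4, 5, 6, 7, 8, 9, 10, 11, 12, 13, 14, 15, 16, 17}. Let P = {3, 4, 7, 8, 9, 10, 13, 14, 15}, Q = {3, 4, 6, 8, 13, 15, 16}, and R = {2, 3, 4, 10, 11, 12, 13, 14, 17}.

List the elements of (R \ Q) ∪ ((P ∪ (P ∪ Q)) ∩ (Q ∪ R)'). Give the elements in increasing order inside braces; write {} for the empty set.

R \ Q = {2, 10, 11, 12, 14, 17}
P ∪ Q = {3, 4, 6, 7, 8, 9, 10, 13, 14, 15, 16}
P ∪ (P ∪ Q) = {3, 4, 6, 7, 8, 9, 10, 13, 14, 15, 16}
Q ∪ R = {2, 3, 4, 6, 8, 10, 11, 12, 13, 14, 15, 16, 17}
(Q ∪ R)' = {5, 7, 9}
(P ∪ (P ∪ Q)) ∩ (Q ∪ R)' = {7, 9}
(R \ Q) ∪ ((P ∪ (P ∪ Q)) ∩ (Q ∪ R)') = {2, 7, 9, 10, 11, 12, 14, 17}

{2, 7, 9, 10, 11, 12, 14, 17}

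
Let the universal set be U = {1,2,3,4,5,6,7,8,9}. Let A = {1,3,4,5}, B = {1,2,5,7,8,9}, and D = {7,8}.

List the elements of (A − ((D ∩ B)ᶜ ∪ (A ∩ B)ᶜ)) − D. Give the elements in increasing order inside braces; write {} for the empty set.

D ∩ B = {7,8}
(D ∩ B)ᶜ = {1,2,3,4,5,6,9}
A ∩ B = {1,5}
(A ∩ B)ᶜ = {2,3,4,6,7,8,9}
(D ∩ B)ᶜ ∪ (A ∩ B)ᶜ = {1,2,3,4,5,6,7,8,9}
A − ((D ∩ B)ᶜ ∪ (A ∩ B)ᶜ) = {}
(A − ((D ∩ B)ᶜ ∪ (A ∩ B)ᶜ)) − D = {}

{}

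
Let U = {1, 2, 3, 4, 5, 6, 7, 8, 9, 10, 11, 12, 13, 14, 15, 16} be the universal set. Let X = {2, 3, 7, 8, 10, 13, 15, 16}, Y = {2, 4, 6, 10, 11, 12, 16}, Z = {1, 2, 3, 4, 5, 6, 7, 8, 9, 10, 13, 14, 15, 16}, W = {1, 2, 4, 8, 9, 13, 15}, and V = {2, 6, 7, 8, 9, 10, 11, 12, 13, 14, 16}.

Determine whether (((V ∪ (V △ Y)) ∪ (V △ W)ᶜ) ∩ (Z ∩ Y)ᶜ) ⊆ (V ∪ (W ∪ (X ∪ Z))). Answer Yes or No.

V △ Y = {4, 7, 8, 9, 13, 14}
V ∪ (V △ Y) = {2, 4, 6, 7, 8, 9, 10, 11, 12, 13, 14, 16}
V △ W = {1, 4, 6, 7, 10, 11, 12, 14, 15, 16}
(V △ W)ᶜ = {2, 3, 5, 8, 9, 13}
(V ∪ (V △ Y)) ∪ (V △ W)ᶜ = {2, 3, 4, 5, 6, 7, 8, 9, 10, 11, 12, 13, 14, 16}
Z ∩ Y = {2, 4, 6, 10, 16}
(Z ∩ Y)ᶜ = {1, 3, 5, 7, 8, 9, 11, 12, 13, 14, 15}
((V ∪ (V △ Y)) ∪ (V △ W)ᶜ) ∩ (Z ∩ Y)ᶜ = {3, 5, 7, 8, 9, 11, 12, 13, 14}
X ∪ Z = {1, 2, 3, 4, 5, 6, 7, 8, 9, 10, 13, 14, 15, 16}
W ∪ (X ∪ Z) = {1, 2, 3, 4, 5, 6, 7, 8, 9, 10, 13, 14, 15, 16}
V ∪ (W ∪ (X ∪ Z)) = {1, 2, 3, 4, 5, 6, 7, 8, 9, 10, 11, 12, 13, 14, 15, 16}
Every element of {3, 5, 7, 8, 9, 11, 12, 13, 14} is in {1, 2, 3, 4, 5, 6, 7, 8, 9, 10, 11, 12, 13, 14, 15, 16}, so ((V ∪ (V △ Y)) ∪ (V △ W)ᶜ) ∩ (Z ∩ Y)ᶜ ⊆ V ∪ (W ∪ (X ∪ Z)).

Yes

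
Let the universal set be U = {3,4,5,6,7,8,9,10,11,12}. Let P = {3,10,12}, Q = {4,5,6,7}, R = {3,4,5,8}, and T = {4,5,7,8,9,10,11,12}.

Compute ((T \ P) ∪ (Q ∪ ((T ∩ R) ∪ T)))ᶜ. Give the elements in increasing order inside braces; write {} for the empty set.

{3}

T \ P = {4,5,7,8,9,11}
T ∩ R = {4,5,8}
(T ∩ R) ∪ T = {4,5,7,8,9,10,11,12}
Q ∪ ((T ∩ R) ∪ T) = {4,5,6,7,8,9,10,11,12}
(T \ P) ∪ (Q ∪ ((T ∩ R) ∪ T)) = {4,5,6,7,8,9,10,11,12}
((T \ P) ∪ (Q ∪ ((T ∩ R) ∪ T)))ᶜ = {3}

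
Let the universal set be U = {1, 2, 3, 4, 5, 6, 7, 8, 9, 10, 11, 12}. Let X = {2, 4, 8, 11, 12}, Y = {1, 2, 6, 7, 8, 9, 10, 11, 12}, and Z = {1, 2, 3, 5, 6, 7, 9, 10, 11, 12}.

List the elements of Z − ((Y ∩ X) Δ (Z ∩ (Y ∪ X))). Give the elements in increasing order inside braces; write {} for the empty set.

Y ∩ X = {2, 8, 11, 12}
Y ∪ X = {1, 2, 4, 6, 7, 8, 9, 10, 11, 12}
Z ∩ (Y ∪ X) = {1, 2, 6, 7, 9, 10, 11, 12}
(Y ∩ X) Δ (Z ∩ (Y ∪ X)) = {1, 6, 7, 8, 9, 10}
Z − ((Y ∩ X) Δ (Z ∩ (Y ∪ X))) = {2, 3, 5, 11, 12}

{2, 3, 5, 11, 12}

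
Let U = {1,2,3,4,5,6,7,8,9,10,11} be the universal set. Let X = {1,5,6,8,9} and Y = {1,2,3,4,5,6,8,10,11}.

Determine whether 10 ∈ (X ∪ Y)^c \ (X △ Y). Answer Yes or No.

10 ∉ X and 10 ∈ Y, so 10 ∈ X ∪ Y
10 ∉ (X ∪ Y)^c since 10 ∈ (X ∪ Y)
10 ∉ X and 10 ∈ Y, so 10 ∈ X △ Y
10 ∉ (X ∪ Y)^c and 10 ∈ (X △ Y), so 10 ∉ (X ∪ Y)^c \ (X △ Y)

No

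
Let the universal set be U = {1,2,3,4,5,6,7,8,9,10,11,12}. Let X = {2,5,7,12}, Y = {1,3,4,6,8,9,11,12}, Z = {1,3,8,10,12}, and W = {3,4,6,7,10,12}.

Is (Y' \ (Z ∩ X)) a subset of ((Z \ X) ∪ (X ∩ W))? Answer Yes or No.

Y' = {2,5,7,10}
Z ∩ X = {12}
Y' \ (Z ∩ X) = {2,5,7,10}
Z \ X = {1,3,8,10}
X ∩ W = {7,12}
(Z \ X) ∪ (X ∩ W) = {1,3,7,8,10,12}
2 ∈ Y' \ (Z ∩ X) but 2 ∉ (Z \ X) ∪ (X ∩ W), so the inclusion fails.

No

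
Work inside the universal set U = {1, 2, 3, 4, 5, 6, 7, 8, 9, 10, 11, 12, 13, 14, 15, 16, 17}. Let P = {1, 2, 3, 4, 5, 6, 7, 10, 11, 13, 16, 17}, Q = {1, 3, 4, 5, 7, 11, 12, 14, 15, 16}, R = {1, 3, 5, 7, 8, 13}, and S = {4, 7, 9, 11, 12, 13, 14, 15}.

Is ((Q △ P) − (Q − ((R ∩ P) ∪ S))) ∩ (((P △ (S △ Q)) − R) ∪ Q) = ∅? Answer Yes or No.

No

Q △ P = {2, 6, 10, 12, 13, 14, 15, 17}
R ∩ P = {1, 3, 5, 7, 13}
(R ∩ P) ∪ S = {1, 3, 4, 5, 7, 9, 11, 12, 13, 14, 15}
Q − ((R ∩ P) ∪ S) = {16}
(Q △ P) − (Q − ((R ∩ P) ∪ S)) = {2, 6, 10, 12, 13, 14, 15, 17}
S △ Q = {1, 3, 5, 9, 13, 16}
P △ (S △ Q) = {2, 4, 6, 7, 9, 10, 11, 17}
(P △ (S △ Q)) − R = {2, 4, 6, 9, 10, 11, 17}
((P △ (S △ Q)) − R) ∪ Q = {1, 2, 3, 4, 5, 6, 7, 9, 10, 11, 12, 14, 15, 16, 17}
2 lies in both, so they are not disjoint.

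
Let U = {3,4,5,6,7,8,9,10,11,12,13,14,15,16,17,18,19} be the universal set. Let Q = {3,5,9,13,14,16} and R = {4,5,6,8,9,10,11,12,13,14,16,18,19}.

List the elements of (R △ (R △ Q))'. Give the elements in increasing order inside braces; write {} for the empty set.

R △ Q = {3,4,6,8,10,11,12,18,19}
R △ (R △ Q) = {3,5,9,13,14,16}
(R △ (R △ Q))' = {4,6,7,8,10,11,12,15,17,18,19}

{4,6,7,8,10,11,12,15,17,18,19}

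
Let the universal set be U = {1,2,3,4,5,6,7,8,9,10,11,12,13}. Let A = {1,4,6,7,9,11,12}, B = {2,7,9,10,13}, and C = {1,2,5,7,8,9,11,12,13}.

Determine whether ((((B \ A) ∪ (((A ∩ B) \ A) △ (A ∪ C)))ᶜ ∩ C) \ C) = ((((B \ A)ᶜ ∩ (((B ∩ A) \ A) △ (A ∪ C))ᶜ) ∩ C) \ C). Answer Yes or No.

B \ A = {2,10,13}
A ∩ B = {7,9}
(A ∩ B) \ A = {}
A ∪ C = {1,2,4,5,6,7,8,9,11,12,13}
((A ∩ B) \ A) △ (A ∪ C) = {1,2,4,5,6,7,8,9,11,12,13}
(B \ A) ∪ (((A ∩ B) \ A) △ (A ∪ C)) = {1,2,4,5,6,7,8,9,10,11,12,13}
((B \ A) ∪ (((A ∩ B) \ A) △ (A ∪ C)))ᶜ = {3}
((B \ A) ∪ (((A ∩ B) \ A) △ (A ∪ C)))ᶜ ∩ C = {}
(((B \ A) ∪ (((A ∩ B) \ A) △ (A ∪ C)))ᶜ ∩ C) \ C = {}
(B \ A)ᶜ = {1,3,4,5,6,7,8,9,11,12}
B ∩ A = {7,9}
(B ∩ A) \ A = {}
((B ∩ A) \ A) △ (A ∪ C) = {1,2,4,5,6,7,8,9,11,12,13}
(((B ∩ A) \ A) △ (A ∪ C))ᶜ = {3,10}
(B \ A)ᶜ ∩ (((B ∩ A) \ A) △ (A ∪ C))ᶜ = {3}
((B \ A)ᶜ ∩ (((B ∩ A) \ A) △ (A ∪ C))ᶜ) ∩ C = {}
(((B \ A)ᶜ ∩ (((B ∩ A) \ A) △ (A ∪ C))ᶜ) ∩ C) \ C = {}
Both equal {}, so (((B \ A) ∪ (((A ∩ B) \ A) △ (A ∪ C)))ᶜ ∩ C) \ C = (((B \ A)ᶜ ∩ (((B ∩ A) \ A) △ (A ∪ C))ᶜ) ∩ C) \ C.

Yes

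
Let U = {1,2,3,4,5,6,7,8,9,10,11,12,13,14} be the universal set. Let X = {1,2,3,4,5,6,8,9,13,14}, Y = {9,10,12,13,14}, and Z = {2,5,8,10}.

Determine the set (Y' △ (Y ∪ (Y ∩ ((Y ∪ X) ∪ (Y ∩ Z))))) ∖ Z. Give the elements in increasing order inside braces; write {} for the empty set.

Y' = {1,2,3,4,5,6,7,8,11}
Y ∪ X = {1,2,3,4,5,6,8,9,10,12,13,14}
Y ∩ Z = {10}
(Y ∪ X) ∪ (Y ∩ Z) = {1,2,3,4,5,6,8,9,10,12,13,14}
Y ∩ ((Y ∪ X) ∪ (Y ∩ Z)) = {9,10,12,13,14}
Y ∪ (Y ∩ ((Y ∪ X) ∪ (Y ∩ Z))) = {9,10,12,13,14}
Y' △ (Y ∪ (Y ∩ ((Y ∪ X) ∪ (Y ∩ Z)))) = {1,2,3,4,5,6,7,8,9,10,11,12,13,14}
(Y' △ (Y ∪ (Y ∩ ((Y ∪ X) ∪ (Y ∩ Z))))) ∖ Z = {1,3,4,6,7,9,11,12,13,14}

{1,3,4,6,7,9,11,12,13,14}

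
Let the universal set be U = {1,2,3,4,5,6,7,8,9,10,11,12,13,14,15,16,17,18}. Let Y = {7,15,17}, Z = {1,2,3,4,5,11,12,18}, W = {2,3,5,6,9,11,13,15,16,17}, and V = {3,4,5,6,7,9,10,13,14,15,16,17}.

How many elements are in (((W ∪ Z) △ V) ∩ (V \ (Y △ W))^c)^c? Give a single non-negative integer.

W ∪ Z = {1,2,3,4,5,6,9,11,12,13,15,16,17,18}
(W ∪ Z) △ V = {1,2,7,10,11,12,14,18}
Y △ W = {2,3,5,6,7,9,11,13,16}
V \ (Y △ W) = {4,10,14,15,17}
(V \ (Y △ W))^c = {1,2,3,5,6,7,8,9,11,12,13,16,18}
((W ∪ Z) △ V) ∩ (V \ (Y △ W))^c = {1,2,7,11,12,18}
(((W ∪ Z) △ V) ∩ (V \ (Y △ W))^c)^c = {3,4,5,6,8,9,10,13,14,15,16,17}
|(((W ∪ Z) △ V) ∩ (V \ (Y △ W))^c)^c| = 12

12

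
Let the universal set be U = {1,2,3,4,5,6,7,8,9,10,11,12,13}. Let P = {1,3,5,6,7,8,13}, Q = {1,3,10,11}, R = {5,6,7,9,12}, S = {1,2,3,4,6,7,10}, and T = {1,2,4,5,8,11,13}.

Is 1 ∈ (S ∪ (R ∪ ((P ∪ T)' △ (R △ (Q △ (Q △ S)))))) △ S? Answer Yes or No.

No

1 ∈ P and 1 ∈ T, so 1 ∈ P ∪ T
1 ∉ (P ∪ T)' since 1 ∈ (P ∪ T)
1 ∈ Q and 1 ∈ S, so 1 ∉ Q △ S
1 ∈ Q and 1 ∉ (Q △ S), so 1 ∈ Q △ (Q △ S)
1 ∉ R and 1 ∈ (Q △ (Q △ S)), so 1 ∈ R △ (Q △ (Q △ S))
1 ∉ (P ∪ T)' and 1 ∈ (R △ (Q △ (Q △ S))), so 1 ∈ (P ∪ T)' △ (R △ (Q △ (Q △ S)))
1 ∉ R and 1 ∈ ((P ∪ T)' △ (R △ (Q △ (Q △ S)))), so 1 ∈ R ∪ ((P ∪ T)' △ (R △ (Q △ (Q △ S))))
1 ∈ S and 1 ∈ (R ∪ ((P ∪ T)' △ (R △ (Q △ (Q △ S))))), so 1 ∈ S ∪ (R ∪ ((P ∪ T)' △ (R △ (Q △ (Q △ S)))))
1 ∈ (S ∪ (R ∪ ((P ∪ T)' △ (R △ (Q △ (Q △ S)))))) and 1 ∈ S, so 1 ∉ (S ∪ (R ∪ ((P ∪ T)' △ (R △ (Q △ (Q △ S)))))) △ S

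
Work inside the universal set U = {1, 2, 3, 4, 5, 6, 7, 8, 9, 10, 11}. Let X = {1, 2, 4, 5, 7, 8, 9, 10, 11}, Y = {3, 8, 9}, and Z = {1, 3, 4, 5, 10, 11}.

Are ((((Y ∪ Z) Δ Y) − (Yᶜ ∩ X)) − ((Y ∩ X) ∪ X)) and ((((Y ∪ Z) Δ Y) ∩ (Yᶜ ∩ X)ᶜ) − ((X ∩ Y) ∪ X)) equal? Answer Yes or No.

Yes

Y ∪ Z = {1, 3, 4, 5, 8, 9, 10, 11}
(Y ∪ Z) Δ Y = {1, 4, 5, 10, 11}
Yᶜ = {1, 2, 4, 5, 6, 7, 10, 11}
Yᶜ ∩ X = {1, 2, 4, 5, 7, 10, 11}
((Y ∪ Z) Δ Y) − (Yᶜ ∩ X) = {}
Y ∩ X = {8, 9}
(Y ∩ X) ∪ X = {1, 2, 4, 5, 7, 8, 9, 10, 11}
(((Y ∪ Z) Δ Y) − (Yᶜ ∩ X)) − ((Y ∩ X) ∪ X) = {}
(Yᶜ ∩ X)ᶜ = {3, 6, 8, 9}
((Y ∪ Z) Δ Y) ∩ (Yᶜ ∩ X)ᶜ = {}
X ∩ Y = {8, 9}
(X ∩ Y) ∪ X = {1, 2, 4, 5, 7, 8, 9, 10, 11}
(((Y ∪ Z) Δ Y) ∩ (Yᶜ ∩ X)ᶜ) − ((X ∩ Y) ∪ X) = {}
Both equal {}, so (((Y ∪ Z) Δ Y) − (Yᶜ ∩ X)) − ((Y ∩ X) ∪ X) = (((Y ∪ Z) Δ Y) ∩ (Yᶜ ∩ X)ᶜ) − ((X ∩ Y) ∪ X).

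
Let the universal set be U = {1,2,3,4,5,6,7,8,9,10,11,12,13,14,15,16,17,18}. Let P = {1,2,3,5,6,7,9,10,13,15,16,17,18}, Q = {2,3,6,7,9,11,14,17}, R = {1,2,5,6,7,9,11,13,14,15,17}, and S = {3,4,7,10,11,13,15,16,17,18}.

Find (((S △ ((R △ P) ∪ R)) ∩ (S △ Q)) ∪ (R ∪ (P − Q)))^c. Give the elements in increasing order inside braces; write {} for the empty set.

{3,8,12}

R △ P = {3,10,11,14,16,18}
(R △ P) ∪ R = {1,2,3,5,6,7,9,10,11,13,14,15,16,17,18}
S △ ((R △ P) ∪ R) = {1,2,4,5,6,9,14}
S △ Q = {2,4,6,9,10,13,14,15,16,18}
(S △ ((R △ P) ∪ R)) ∩ (S △ Q) = {2,4,6,9,14}
P − Q = {1,5,10,13,15,16,18}
R ∪ (P − Q) = {1,2,5,6,7,9,10,11,13,14,15,16,17,18}
((S △ ((R △ P) ∪ R)) ∩ (S △ Q)) ∪ (R ∪ (P − Q)) = {1,2,4,5,6,7,9,10,11,13,14,15,16,17,18}
(((S △ ((R △ P) ∪ R)) ∩ (S △ Q)) ∪ (R ∪ (P − Q)))^c = {3,8,12}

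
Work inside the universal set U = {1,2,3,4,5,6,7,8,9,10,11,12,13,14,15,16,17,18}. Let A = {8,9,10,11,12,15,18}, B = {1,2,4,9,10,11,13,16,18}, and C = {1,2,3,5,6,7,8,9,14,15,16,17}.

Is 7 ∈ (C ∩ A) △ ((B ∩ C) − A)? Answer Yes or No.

No

7 ∈ C and 7 ∉ A, so 7 ∉ C ∩ A
7 ∉ B and 7 ∈ C, so 7 ∉ B ∩ C
7 ∉ (B ∩ C) and 7 ∉ A, so 7 ∉ (B ∩ C) − A
7 ∉ (C ∩ A) and 7 ∉ ((B ∩ C) − A), so 7 ∉ (C ∩ A) △ ((B ∩ C) − A)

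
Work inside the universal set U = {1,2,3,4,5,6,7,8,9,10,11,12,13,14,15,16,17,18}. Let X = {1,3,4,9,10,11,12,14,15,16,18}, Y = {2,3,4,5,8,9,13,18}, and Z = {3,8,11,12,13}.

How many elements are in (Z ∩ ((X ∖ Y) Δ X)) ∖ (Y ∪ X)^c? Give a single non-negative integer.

X ∖ Y = {1,10,11,12,14,15,16}
(X ∖ Y) Δ X = {3,4,9,18}
Z ∩ ((X ∖ Y) Δ X) = {3}
Y ∪ X = {1,2,3,4,5,8,9,10,11,12,13,14,15,16,18}
(Y ∪ X)^c = {6,7,17}
(Z ∩ ((X ∖ Y) Δ X)) ∖ (Y ∪ X)^c = {3}
|(Z ∩ ((X ∖ Y) Δ X)) ∖ (Y ∪ X)^c| = 1

1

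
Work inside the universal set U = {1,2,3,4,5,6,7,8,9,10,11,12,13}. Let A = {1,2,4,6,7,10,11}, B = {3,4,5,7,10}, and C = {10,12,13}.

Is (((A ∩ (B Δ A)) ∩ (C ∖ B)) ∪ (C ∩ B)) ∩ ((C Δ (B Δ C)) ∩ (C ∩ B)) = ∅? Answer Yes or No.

No

B Δ A = {1,2,3,5,6,11}
A ∩ (B Δ A) = {1,2,6,11}
C ∖ B = {12,13}
(A ∩ (B Δ A)) ∩ (C ∖ B) = {}
C ∩ B = {10}
((A ∩ (B Δ A)) ∩ (C ∖ B)) ∪ (C ∩ B) = {10}
B Δ C = {3,4,5,7,12,13}
C Δ (B Δ C) = {3,4,5,7,10}
(C Δ (B Δ C)) ∩ (C ∩ B) = {10}
10 lies in both, so they are not disjoint.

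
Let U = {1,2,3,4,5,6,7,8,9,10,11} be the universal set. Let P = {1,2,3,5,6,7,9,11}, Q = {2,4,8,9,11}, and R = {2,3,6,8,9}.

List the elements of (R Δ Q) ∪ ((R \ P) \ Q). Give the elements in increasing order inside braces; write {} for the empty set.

{3,4,6,11}

R Δ Q = {3,4,6,11}
R \ P = {8}
(R \ P) \ Q = {}
(R Δ Q) ∪ ((R \ P) \ Q) = {3,4,6,11}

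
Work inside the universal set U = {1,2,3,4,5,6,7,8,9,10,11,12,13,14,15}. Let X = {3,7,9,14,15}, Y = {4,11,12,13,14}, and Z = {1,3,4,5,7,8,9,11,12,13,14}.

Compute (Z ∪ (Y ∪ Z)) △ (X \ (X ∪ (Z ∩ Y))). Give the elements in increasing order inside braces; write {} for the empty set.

{1,3,4,5,7,8,9,11,12,13,14}

Y ∪ Z = {1,3,4,5,7,8,9,11,12,13,14}
Z ∪ (Y ∪ Z) = {1,3,4,5,7,8,9,11,12,13,14}
Z ∩ Y = {4,11,12,13,14}
X ∪ (Z ∩ Y) = {3,4,7,9,11,12,13,14,15}
X \ (X ∪ (Z ∩ Y)) = {}
(Z ∪ (Y ∪ Z)) △ (X \ (X ∪ (Z ∩ Y))) = {1,3,4,5,7,8,9,11,12,13,14}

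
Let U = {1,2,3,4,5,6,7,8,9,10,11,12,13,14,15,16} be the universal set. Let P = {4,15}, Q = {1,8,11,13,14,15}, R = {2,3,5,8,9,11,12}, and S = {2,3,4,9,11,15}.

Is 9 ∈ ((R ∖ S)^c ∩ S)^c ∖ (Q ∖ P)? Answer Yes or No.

No

9 ∈ R and 9 ∈ S, so 9 ∉ R ∖ S
9 ∈ (R ∖ S)^c since 9 ∉ (R ∖ S)
9 ∈ (R ∖ S)^c and 9 ∈ S, so 9 ∈ (R ∖ S)^c ∩ S
9 ∉ ((R ∖ S)^c ∩ S)^c since 9 ∈ ((R ∖ S)^c ∩ S)
9 ∉ Q and 9 ∉ P, so 9 ∉ Q ∖ P
9 ∉ ((R ∖ S)^c ∩ S)^c and 9 ∉ (Q ∖ P), so 9 ∉ ((R ∖ S)^c ∩ S)^c ∖ (Q ∖ P)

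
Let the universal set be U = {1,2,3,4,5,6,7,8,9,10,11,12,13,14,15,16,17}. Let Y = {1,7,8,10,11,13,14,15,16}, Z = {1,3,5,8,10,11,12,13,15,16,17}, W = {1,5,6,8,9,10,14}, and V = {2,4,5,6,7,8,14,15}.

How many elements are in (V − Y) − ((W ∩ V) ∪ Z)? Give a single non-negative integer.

2

V − Y = {2,4,5,6}
W ∩ V = {5,6,8,14}
(W ∩ V) ∪ Z = {1,3,5,6,8,10,11,12,13,14,15,16,17}
(V − Y) − ((W ∩ V) ∪ Z) = {2,4}
|(V − Y) − ((W ∩ V) ∪ Z)| = 2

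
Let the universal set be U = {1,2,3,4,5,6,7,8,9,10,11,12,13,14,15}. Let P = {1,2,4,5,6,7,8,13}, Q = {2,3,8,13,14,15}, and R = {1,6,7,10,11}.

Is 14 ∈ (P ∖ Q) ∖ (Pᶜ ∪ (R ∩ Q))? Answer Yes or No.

No

14 ∉ P and 14 ∈ Q, so 14 ∉ P ∖ Q
14 ∉ P, so 14 ∈ Pᶜ
14 ∉ R and 14 ∈ Q, so 14 ∉ R ∩ Q
14 ∈ Pᶜ and 14 ∉ (R ∩ Q), so 14 ∈ Pᶜ ∪ (R ∩ Q)
14 ∉ (P ∖ Q) and 14 ∈ (Pᶜ ∪ (R ∩ Q)), so 14 ∉ (P ∖ Q) ∖ (Pᶜ ∪ (R ∩ Q))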